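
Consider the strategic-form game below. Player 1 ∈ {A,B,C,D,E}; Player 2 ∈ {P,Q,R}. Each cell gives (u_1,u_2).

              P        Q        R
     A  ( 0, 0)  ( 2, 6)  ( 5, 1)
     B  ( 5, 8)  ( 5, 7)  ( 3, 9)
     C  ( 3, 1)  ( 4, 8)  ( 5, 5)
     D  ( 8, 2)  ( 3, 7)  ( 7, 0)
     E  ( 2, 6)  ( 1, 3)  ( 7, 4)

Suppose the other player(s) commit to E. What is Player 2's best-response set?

u_2(P vs E) = 6
u_2(Q vs E) = 3
u_2(R vs E) = 4
max payoff 6 at {P}

argmax u_2 = {P}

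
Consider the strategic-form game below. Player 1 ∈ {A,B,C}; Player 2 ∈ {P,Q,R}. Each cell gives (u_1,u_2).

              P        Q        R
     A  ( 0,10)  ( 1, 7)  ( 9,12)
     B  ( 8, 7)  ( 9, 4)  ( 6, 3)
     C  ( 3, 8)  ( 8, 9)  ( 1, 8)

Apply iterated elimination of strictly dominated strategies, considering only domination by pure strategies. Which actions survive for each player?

Survivors P1:{A,B} P2:{P,R}

P1 drop C (B beats it: P:8>3 Q:9>8 R:6>1)
P2 drop Q (P beats it: A:10>7 B:7>4)
P1→{A,B} P2→{P,R}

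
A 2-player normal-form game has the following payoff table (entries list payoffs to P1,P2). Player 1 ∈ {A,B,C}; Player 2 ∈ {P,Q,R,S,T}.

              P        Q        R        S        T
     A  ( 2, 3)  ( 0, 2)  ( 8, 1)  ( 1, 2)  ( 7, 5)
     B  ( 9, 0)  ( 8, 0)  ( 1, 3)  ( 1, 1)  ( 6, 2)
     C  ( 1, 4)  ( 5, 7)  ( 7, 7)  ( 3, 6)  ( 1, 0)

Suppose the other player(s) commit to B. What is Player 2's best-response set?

u_2(P vs B) = 0
u_2(Q vs B) = 0
u_2(R vs B) = 3
u_2(S vs B) = 1
u_2(T vs B) = 2
max payoff 3 at {R}

argmax u_2 = {R}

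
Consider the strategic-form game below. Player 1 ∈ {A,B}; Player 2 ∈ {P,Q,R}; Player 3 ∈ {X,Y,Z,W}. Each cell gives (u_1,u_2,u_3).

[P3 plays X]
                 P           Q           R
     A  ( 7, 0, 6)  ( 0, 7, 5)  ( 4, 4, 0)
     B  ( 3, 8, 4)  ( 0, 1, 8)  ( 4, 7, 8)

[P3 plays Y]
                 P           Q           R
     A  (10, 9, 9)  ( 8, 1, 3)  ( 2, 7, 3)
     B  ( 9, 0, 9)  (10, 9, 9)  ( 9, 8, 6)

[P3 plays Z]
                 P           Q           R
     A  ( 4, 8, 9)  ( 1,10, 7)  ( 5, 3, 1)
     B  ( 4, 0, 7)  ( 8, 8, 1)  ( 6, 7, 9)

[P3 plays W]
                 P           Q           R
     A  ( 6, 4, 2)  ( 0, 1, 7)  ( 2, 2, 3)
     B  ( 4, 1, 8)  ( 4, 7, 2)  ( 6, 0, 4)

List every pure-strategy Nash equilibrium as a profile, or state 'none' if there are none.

(A,P,X): not NE [P2→Q gives 7>0; P3→Z gives 9>6]
(A,P,Y): NE
(A,P,Z): not NE [P2→Q gives 10>8]
(A,P,W): not NE [P3→Z gives 9>2]
(A,Q,X): not NE [P3→W gives 7>5]
(A,Q,Y): not NE [P1→B gives 10>8; P2→P gives 9>1; P3→W gives 7>3]
(A,Q,Z): not NE [P1→B gives 8>1]
(A,Q,W): not NE [P1→B gives 4>0; P2→P gives 4>1]
(A,R,X): not NE [P2→Q gives 7>4; P3→W gives 3>0]
(A,R,Y): not NE [P1→B gives 9>2; P2→P gives 9>7]
(A,R,Z): not NE [P1→B gives 6>5; P2→Q gives 10>3; P3→W gives 3>1]
(A,R,W): not NE [P1→B gives 6>2; P2→P gives 4>2]
(B,P,X): not NE [P1→A gives 7>3; P3→Y gives 9>4]
(B,P,Y): not NE [P1→A gives 10>9; P2→Q gives 9>0]
(B,P,Z): not NE [P2→Q gives 8>0; P3→Y gives 9>7]
(B,P,W): not NE [P1→A gives 6>4; P2→Q gives 7>1; P3→Y gives 9>8]
(B,Q,X): not NE [P2→P gives 8>1; P3→Y gives 9>8]
(B,Q,Y): NE
(B,Q,Z): not NE [P3→Y gives 9>1]
(B,Q,W): not NE [P3→Y gives 9>2]
(B,R,X): not NE [P2→P gives 8>7; P3→Z gives 9>8]
(B,R,Y): not NE [P2→Q gives 9>8; P3→Z gives 9>6]
(B,R,Z): not NE [P2→Q gives 8>7]
(B,R,W): not NE [P2→Q gives 7>0; P3→Z gives 9>4]

Nash profiles: (A,P,Y), (B,Q,Y)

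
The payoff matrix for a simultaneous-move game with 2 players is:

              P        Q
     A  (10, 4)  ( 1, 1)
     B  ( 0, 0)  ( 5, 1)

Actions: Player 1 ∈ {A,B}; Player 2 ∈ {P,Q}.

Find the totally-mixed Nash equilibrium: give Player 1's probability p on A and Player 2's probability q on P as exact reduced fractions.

p=1/4, q=2/7

P1 indiff ⇒ q·10+(1-q)·1 = q·0+(1-q)·5 ⇒ q(10) = (1-q)(4) ⇒ q = 2/7
P2 indiff ⇒ p·4+(1-p)·0 = p·1+(1-p)·1 ⇒ p(3) = (1-p)(1) ⇒ p = 1/4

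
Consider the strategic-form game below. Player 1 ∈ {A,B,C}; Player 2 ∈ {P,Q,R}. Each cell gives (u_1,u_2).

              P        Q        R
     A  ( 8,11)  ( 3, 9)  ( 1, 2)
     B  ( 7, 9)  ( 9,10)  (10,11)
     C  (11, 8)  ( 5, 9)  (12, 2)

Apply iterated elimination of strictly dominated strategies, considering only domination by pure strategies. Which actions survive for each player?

P1 drop A (C beats it: P:11>8 Q:5>3 R:12>1)
P2 drop P (Q beats it: B:10>9 C:9>8)
P1→{B,C} P2→{Q,R}

Survivors P1:{B,C} P2:{Q,R}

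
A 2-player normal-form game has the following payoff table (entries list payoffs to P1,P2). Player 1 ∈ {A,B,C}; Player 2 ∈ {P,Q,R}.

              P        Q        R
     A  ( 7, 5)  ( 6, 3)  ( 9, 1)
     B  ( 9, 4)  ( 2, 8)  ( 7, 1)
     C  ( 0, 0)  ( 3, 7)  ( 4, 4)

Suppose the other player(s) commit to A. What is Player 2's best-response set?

u_2(P vs A) = 5
u_2(Q vs A) = 3
u_2(R vs A) = 1
max payoff 5 at {P}

argmax u_2 = {P}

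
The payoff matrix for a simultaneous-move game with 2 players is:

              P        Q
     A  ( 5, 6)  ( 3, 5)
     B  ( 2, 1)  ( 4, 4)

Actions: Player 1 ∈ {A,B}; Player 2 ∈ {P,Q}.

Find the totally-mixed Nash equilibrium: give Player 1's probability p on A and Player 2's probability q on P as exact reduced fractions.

(p,q) = (3/4, 1/4)

P1 indiff ⇒ q·5+(1-q)·3 = q·2+(1-q)·4 ⇒ q(3) = (1-q)(1) ⇒ q = 1/4
P2 indiff ⇒ p·6+(1-p)·1 = p·5+(1-p)·4 ⇒ p(1) = (1-p)(3) ⇒ p = 3/4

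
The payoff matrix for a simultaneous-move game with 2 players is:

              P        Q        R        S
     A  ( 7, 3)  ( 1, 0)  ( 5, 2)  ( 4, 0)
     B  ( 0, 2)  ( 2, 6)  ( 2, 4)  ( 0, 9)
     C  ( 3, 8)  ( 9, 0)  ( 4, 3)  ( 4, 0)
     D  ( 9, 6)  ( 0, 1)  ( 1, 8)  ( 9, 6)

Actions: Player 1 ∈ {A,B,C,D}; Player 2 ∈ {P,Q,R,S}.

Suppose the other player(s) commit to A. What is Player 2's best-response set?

argmax u_2 = {P}

u_2(P vs A) = 3
u_2(Q vs A) = 0
u_2(R vs A) = 2
u_2(S vs A) = 0
max payoff 3 at {P}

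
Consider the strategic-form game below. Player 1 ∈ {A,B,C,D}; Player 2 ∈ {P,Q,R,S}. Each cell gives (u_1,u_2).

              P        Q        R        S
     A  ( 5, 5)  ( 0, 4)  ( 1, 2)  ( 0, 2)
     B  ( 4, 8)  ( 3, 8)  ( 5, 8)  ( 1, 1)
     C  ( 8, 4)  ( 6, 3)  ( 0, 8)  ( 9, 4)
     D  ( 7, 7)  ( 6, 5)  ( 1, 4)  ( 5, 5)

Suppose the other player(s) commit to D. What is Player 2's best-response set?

argmax u_2 = {P}

u_2(P vs D) = 7
u_2(Q vs D) = 5
u_2(R vs D) = 4
u_2(S vs D) = 5
max payoff 7 at {P}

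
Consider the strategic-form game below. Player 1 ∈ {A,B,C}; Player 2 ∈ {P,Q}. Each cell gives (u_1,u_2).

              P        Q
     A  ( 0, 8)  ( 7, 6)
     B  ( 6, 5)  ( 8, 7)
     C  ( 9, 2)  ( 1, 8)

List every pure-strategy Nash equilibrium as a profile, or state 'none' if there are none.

NE set: (B,Q)

(A,P): not NE [P1→C gives 9>0]
(A,Q): not NE [P1→B gives 8>7; P2→P gives 8>6]
(B,P): not NE [P1→C gives 9>6; P2→Q gives 7>5]
(B,Q): NE
(C,P): not NE [P2→Q gives 8>2]
(C,Q): not NE [P1→B gives 8>1]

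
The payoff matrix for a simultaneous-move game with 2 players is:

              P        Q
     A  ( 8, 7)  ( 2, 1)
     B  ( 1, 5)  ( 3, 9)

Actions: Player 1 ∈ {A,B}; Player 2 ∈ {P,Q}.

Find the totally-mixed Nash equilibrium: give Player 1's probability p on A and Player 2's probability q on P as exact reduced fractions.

P1 indiff ⇒ q·8+(1-q)·2 = q·1+(1-q)·3 ⇒ q(7) = (1-q)(1) ⇒ q = 1/8
P2 indiff ⇒ p·7+(1-p)·5 = p·1+(1-p)·9 ⇒ p(6) = (1-p)(4) ⇒ p = 2/5

p=2/5, q=1/8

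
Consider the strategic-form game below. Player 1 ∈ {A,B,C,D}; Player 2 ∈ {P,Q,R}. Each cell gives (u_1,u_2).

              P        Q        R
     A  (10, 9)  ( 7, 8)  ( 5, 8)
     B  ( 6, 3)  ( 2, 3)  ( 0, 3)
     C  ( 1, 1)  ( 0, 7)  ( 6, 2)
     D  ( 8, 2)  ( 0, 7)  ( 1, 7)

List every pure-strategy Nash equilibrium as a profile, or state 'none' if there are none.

PSNE = {(A,P)}

(A,P): NE
(A,Q): not NE [P2→P gives 9>8]
(A,R): not NE [P1→C gives 6>5; P2→P gives 9>8]
(B,P): not NE [P1→A gives 10>6]
(B,Q): not NE [P1→A gives 7>2]
(B,R): not NE [P1→C gives 6>0]
(C,P): not NE [P1→A gives 10>1; P2→Q gives 7>1]
(C,Q): not NE [P1→A gives 7>0]
(C,R): not NE [P2→Q gives 7>2]
(D,P): not NE [P1→A gives 10>8; P2→R gives 7>2]
(D,Q): not NE [P1→A gives 7>0]
(D,R): not NE [P1→C gives 6>1]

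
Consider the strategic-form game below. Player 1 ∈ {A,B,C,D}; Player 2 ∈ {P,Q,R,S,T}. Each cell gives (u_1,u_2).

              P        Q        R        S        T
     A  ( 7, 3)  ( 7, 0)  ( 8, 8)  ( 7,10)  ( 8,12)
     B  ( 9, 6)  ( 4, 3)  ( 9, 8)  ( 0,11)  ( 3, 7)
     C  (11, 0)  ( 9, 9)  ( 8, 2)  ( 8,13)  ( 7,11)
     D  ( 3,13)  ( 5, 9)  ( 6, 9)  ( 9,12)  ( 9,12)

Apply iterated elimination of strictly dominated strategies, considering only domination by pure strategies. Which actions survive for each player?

IESDS → P1:{A,C,D} P2:{P,S,T}

P2 drop Q (S beats it: A:10>0 B:11>3 C:13>9 D:12>9)
P2 drop R (S beats it: A:10>8 B:11>8 C:13>2 D:12>9)
P1 drop B (C beats it: P:11>9 S:8>0 T:7>3)
P1→{A,C,D} P2→{P,S,T}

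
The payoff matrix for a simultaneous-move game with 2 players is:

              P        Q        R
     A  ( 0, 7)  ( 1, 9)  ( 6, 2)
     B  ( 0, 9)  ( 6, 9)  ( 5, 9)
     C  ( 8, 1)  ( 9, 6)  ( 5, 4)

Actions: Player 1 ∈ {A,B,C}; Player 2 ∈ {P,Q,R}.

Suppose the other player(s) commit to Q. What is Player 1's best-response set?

P1 best: {C}

u_1(A vs Q) = 1
u_1(B vs Q) = 6
u_1(C vs Q) = 9
max payoff 9 at {C}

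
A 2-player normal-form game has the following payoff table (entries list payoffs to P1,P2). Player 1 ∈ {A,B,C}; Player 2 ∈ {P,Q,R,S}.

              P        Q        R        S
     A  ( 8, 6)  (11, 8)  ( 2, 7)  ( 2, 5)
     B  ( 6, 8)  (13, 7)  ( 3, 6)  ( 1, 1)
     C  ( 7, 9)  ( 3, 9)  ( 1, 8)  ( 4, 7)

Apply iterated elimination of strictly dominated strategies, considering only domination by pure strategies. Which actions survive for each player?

P2 drop R (Q beats it: A:8>7 B:7>6 C:9>8)
P2 drop S (P beats it: A:6>5 B:8>1 C:9>7)
P1 drop C (A beats it: P:8>7 Q:11>3)
P1→{A,B} P2→{P,Q}

Survivors P1:{A,B} P2:{P,Q}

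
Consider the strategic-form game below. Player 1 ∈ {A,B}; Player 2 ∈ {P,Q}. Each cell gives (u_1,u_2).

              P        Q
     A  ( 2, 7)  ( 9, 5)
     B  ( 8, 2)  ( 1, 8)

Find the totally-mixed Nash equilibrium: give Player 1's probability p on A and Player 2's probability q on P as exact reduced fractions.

P1 indiff ⇒ q·2+(1-q)·9 = q·8+(1-q)·1 ⇒ q(-6) = (1-q)(-8) ⇒ q = 4/7
P2 indiff ⇒ p·7+(1-p)·2 = p·5+(1-p)·8 ⇒ p(2) = (1-p)(6) ⇒ p = 3/4

P1 mixes 3/4 on A; P2 mixes 4/7 on P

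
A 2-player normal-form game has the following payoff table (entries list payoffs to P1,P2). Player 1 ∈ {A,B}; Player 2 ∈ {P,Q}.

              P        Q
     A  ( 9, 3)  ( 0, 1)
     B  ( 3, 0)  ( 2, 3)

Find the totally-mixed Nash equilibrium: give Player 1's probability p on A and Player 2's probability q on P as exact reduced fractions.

P1 indiff ⇒ q·9+(1-q)·0 = q·3+(1-q)·2 ⇒ q(6) = (1-q)(2) ⇒ q = 1/4
P2 indiff ⇒ p·3+(1-p)·0 = p·1+(1-p)·3 ⇒ p(2) = (1-p)(3) ⇒ p = 3/5

P1 mixes 3/5 on A; P2 mixes 1/4 on P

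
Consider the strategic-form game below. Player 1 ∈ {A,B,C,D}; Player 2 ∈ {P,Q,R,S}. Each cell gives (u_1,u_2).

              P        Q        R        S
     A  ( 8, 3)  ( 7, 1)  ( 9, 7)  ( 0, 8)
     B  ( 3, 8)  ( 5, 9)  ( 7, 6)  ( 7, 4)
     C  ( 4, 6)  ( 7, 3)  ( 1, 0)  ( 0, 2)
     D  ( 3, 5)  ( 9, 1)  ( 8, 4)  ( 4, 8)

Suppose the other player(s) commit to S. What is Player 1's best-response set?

argmax u_1 = {B}

u_1(A vs S) = 0
u_1(B vs S) = 7
u_1(C vs S) = 0
u_1(D vs S) = 4
max payoff 7 at {B}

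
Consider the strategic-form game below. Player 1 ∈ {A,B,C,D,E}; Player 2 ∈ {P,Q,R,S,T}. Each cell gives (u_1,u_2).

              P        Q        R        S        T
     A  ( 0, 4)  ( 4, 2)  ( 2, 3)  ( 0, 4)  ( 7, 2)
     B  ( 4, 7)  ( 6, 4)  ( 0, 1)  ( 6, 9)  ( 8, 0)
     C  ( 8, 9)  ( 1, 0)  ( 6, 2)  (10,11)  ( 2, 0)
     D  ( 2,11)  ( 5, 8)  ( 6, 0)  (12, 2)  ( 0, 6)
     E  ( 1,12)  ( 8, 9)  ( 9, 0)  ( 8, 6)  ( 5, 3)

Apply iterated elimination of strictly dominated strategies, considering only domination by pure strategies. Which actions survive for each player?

Survivors P1:{C,D} P2:{P,S}

P2 drop Q (P beats it: A:4>2 B:7>4 C:9>0 D:11>8 E:12>9)
P2 drop R (P beats it: A:4>3 B:7>1 C:9>2 D:11>0 E:12>0)
P1 drop A (B beats it: P:4>0 S:6>0 T:8>7)
P2 drop T (P beats it: B:7>0 C:9>0 D:11>6 E:12>3)
P1 drop B (C beats it: P:8>4 S:10>6)
P1 drop E (C beats it: P:8>1 S:10>8)
P1→{C,D} P2→{P,S}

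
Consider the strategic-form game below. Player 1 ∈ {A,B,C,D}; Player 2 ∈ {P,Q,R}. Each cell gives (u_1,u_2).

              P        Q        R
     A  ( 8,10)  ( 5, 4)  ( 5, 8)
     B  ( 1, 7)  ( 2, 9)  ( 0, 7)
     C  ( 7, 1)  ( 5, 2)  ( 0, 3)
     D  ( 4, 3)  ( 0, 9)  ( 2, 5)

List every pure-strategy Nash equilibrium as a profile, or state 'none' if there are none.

PSNE = {(A,P)}

(A,P): NE
(A,Q): not NE [P2→P gives 10>4]
(A,R): not NE [P2→P gives 10>8]
(B,P): not NE [P1→A gives 8>1; P2→Q gives 9>7]
(B,Q): not NE [P1→C gives 5>2]
(B,R): not NE [P1→A gives 5>0; P2→Q gives 9>7]
(C,P): not NE [P1→A gives 8>7; P2→R gives 3>1]
(C,Q): not NE [P2→R gives 3>2]
(C,R): not NE [P1→A gives 5>0]
(D,P): not NE [P1→A gives 8>4; P2→Q gives 9>3]
(D,Q): not NE [P1→C gives 5>0]
(D,R): not NE [P1→A gives 5>2; P2→Q gives 9>5]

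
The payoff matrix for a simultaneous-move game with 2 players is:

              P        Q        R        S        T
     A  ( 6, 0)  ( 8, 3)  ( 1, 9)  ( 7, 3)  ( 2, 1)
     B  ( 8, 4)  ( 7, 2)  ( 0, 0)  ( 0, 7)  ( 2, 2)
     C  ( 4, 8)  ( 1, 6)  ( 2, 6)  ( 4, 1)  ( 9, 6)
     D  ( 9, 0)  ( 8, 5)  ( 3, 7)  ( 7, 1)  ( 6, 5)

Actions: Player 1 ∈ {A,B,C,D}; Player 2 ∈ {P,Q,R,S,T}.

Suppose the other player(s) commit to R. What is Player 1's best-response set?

argmax u_1 = {D}

u_1(A vs R) = 1
u_1(B vs R) = 0
u_1(C vs R) = 2
u_1(D vs R) = 3
max payoff 3 at {D}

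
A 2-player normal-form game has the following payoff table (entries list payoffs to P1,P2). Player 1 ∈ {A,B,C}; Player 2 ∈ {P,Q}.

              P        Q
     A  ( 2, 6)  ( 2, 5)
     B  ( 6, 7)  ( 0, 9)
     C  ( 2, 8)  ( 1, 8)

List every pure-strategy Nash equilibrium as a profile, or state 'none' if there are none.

No pure NE.

(A,P): not NE [P1→B gives 6>2]
(A,Q): not NE [P2→P gives 6>5]
(B,P): not NE [P2→Q gives 9>7]
(B,Q): not NE [P1→A gives 2>0]
(C,P): not NE [P1→B gives 6>2]
(C,Q): not NE [P1→A gives 2>1]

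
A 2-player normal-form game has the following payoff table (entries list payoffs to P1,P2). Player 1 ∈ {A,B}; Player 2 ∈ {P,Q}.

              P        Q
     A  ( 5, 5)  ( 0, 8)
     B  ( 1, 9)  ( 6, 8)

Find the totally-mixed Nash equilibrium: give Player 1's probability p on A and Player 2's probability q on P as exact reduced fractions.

P1 indiff ⇒ q·5+(1-q)·0 = q·1+(1-q)·6 ⇒ q(4) = (1-q)(6) ⇒ q = 3/5
P2 indiff ⇒ p·5+(1-p)·9 = p·8+(1-p)·8 ⇒ p(-3) = (1-p)(-1) ⇒ p = 1/4

P1 mixes 1/4 on A; P2 mixes 3/5 on P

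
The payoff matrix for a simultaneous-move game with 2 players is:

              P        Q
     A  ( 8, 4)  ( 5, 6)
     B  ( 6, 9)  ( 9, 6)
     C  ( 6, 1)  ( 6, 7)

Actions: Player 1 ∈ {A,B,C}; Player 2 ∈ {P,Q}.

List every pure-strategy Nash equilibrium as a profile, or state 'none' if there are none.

(A,P): not NE [P2→Q gives 6>4]
(A,Q): not NE [P1→B gives 9>5]
(B,P): not NE [P1→A gives 8>6]
(B,Q): not NE [P2→P gives 9>6]
(C,P): not NE [P1→A gives 8>6; P2→Q gives 7>1]
(C,Q): not NE [P1→B gives 9>6]

Equilibria: none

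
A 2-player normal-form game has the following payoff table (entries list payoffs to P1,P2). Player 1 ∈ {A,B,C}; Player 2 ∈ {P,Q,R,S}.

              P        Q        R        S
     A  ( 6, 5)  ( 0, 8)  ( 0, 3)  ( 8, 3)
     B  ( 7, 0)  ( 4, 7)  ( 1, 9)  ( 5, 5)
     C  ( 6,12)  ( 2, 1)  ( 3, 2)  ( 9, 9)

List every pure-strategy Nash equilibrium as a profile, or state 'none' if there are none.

No pure NE.

(A,P): not NE [P1→B gives 7>6; P2→Q gives 8>5]
(A,Q): not NE [P1→B gives 4>0]
(A,R): not NE [P1→C gives 3>0; P2→Q gives 8>3]
(A,S): not NE [P1→C gives 9>8; P2→Q gives 8>3]
(B,P): not NE [P2→R gives 9>0]
(B,Q): not NE [P2→R gives 9>7]
(B,R): not NE [P1→C gives 3>1]
(B,S): not NE [P1→C gives 9>5; P2→R gives 9>5]
(C,P): not NE [P1→B gives 7>6]
(C,Q): not NE [P1→B gives 4>2; P2→P gives 12>1]
(C,R): not NE [P2→P gives 12>2]
(C,S): not NE [P2→P gives 12>9]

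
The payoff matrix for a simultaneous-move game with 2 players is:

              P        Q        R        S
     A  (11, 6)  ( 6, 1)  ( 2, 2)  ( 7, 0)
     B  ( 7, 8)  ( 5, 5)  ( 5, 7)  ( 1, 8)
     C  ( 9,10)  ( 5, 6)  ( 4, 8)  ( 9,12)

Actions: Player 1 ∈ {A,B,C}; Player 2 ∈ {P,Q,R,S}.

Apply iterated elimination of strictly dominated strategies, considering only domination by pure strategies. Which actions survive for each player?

Remaining: P1:{A,C} P2:{P,S}

P2 drop Q (P beats it: A:6>1 B:8>5 C:10>6)
P2 drop R (P beats it: A:6>2 B:8>7 C:10>8)
P1 drop B (A beats it: P:11>7 S:7>1)
P1→{A,C} P2→{P,S}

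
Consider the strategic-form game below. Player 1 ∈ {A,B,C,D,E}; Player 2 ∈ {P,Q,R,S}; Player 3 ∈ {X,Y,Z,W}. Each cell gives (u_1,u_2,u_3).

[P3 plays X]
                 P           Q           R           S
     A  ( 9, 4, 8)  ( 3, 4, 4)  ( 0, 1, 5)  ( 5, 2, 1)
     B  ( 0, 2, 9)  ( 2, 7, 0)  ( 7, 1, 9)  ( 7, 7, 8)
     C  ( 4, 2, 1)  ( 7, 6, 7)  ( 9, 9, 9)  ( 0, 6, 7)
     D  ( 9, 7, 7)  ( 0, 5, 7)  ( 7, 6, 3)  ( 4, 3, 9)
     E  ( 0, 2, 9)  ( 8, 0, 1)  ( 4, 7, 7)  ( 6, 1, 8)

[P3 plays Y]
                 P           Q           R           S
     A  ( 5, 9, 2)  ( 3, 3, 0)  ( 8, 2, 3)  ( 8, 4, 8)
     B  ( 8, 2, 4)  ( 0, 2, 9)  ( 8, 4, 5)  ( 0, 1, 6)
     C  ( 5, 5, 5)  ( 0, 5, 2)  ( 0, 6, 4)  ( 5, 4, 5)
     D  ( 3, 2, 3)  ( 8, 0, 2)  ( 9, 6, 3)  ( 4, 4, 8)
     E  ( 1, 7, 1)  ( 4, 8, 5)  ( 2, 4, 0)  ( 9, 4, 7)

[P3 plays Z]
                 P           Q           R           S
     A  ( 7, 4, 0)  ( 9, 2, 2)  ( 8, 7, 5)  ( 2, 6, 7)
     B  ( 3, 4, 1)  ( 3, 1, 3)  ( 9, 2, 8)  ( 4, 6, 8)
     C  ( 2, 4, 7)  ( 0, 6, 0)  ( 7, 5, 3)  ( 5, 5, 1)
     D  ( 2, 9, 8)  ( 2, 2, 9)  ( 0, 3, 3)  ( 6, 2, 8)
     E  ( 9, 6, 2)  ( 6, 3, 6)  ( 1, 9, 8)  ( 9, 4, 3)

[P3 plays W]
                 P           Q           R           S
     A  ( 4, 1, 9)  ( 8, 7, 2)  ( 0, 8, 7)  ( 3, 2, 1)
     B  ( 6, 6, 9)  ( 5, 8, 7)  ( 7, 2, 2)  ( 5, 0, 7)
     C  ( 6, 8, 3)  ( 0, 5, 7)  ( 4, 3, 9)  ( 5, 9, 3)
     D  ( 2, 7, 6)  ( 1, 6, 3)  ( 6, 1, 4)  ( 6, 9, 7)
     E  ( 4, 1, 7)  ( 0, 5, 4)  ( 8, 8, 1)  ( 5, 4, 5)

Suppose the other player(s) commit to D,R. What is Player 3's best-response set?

u_3(X vs D,R) = 3
u_3(Y vs D,R) = 3
u_3(Z vs D,R) = 3
u_3(W vs D,R) = 4
max payoff 4 at {W}

argmax u_3 = {W}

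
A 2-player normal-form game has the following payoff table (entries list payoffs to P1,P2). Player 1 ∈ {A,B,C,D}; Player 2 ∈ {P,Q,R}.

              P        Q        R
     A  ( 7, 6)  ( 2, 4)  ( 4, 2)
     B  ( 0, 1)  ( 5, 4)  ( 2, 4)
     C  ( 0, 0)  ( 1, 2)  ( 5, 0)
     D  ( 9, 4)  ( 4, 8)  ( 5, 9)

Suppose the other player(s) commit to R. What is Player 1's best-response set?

argmax u_1 = {C,D}

u_1(A vs R) = 4
u_1(B vs R) = 2
u_1(C vs R) = 5
u_1(D vs R) = 5
max payoff 5 at {C,D}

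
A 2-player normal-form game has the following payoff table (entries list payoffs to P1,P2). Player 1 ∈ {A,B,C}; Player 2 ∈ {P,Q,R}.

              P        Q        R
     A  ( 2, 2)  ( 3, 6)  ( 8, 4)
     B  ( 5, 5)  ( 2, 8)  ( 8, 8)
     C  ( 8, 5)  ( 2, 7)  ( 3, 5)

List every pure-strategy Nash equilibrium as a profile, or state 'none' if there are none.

(A,P): not NE [P1→C gives 8>2; P2→Q gives 6>2]
(A,Q): NE
(A,R): not NE [P2→Q gives 6>4]
(B,P): not NE [P1→C gives 8>5; P2→R gives 8>5]
(B,Q): not NE [P1→A gives 3>2]
(B,R): NE
(C,P): not NE [P2→Q gives 7>5]
(C,Q): not NE [P1→A gives 3>2]
(C,R): not NE [P1→B gives 8>3; P2→Q gives 7>5]

NE set: (A,Q), (B,R)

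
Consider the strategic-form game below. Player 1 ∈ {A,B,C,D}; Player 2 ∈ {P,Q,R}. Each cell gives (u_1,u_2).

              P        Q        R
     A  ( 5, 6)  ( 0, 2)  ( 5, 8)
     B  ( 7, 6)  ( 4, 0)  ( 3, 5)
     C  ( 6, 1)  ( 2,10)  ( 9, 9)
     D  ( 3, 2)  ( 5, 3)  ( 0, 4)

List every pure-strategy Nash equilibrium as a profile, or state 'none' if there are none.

(A,P): not NE [P1→B gives 7>5; P2→R gives 8>6]
(A,Q): not NE [P1→D gives 5>0; P2→R gives 8>2]
(A,R): not NE [P1→C gives 9>5]
(B,P): NE
(B,Q): not NE [P1→D gives 5>4; P2→P gives 6>0]
(B,R): not NE [P1→C gives 9>3; P2→P gives 6>5]
(C,P): not NE [P1→B gives 7>6; P2→Q gives 10>1]
(C,Q): not NE [P1→D gives 5>2]
(C,R): not NE [P2→Q gives 10>9]
(D,P): not NE [P1→B gives 7>3; P2→R gives 4>2]
(D,Q): not NE [P2→R gives 4>3]
(D,R): not NE [P1→C gives 9>0]

PSNE = {(B,P)}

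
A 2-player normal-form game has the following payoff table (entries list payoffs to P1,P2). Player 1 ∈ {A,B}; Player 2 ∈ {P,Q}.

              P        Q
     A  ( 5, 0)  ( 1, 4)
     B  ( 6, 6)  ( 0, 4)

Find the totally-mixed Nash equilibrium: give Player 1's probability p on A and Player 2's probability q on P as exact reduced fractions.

P1 indiff ⇒ q·5+(1-q)·1 = q·6+(1-q)·0 ⇒ q(-1) = (1-q)(-1) ⇒ q = 1/2
P2 indiff ⇒ p·0+(1-p)·6 = p·4+(1-p)·4 ⇒ p(-4) = (1-p)(-2) ⇒ p = 1/3

p=1/3, q=1/2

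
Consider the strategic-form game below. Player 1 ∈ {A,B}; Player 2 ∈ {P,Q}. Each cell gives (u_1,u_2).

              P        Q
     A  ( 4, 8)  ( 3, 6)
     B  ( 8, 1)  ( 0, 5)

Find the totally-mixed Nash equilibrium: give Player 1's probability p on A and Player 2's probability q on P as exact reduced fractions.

P1 indiff ⇒ q·4+(1-q)·3 = q·8+(1-q)·0 ⇒ q(-4) = (1-q)(-3) ⇒ q = 3/7
P2 indiff ⇒ p·8+(1-p)·1 = p·6+(1-p)·5 ⇒ p(2) = (1-p)(4) ⇒ p = 2/3

P1 mixes 2/3 on A; P2 mixes 3/7 on P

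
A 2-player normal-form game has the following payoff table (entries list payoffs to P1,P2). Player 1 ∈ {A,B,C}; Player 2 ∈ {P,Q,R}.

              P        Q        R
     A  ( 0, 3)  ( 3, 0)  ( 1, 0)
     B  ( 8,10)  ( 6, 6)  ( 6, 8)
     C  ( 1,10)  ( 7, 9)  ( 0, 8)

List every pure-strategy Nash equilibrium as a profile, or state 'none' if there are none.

PSNE = {(B,P)}

(A,P): not NE [P1→B gives 8>0]
(A,Q): not NE [P1→C gives 7>3; P2→P gives 3>0]
(A,R): not NE [P1→B gives 6>1; P2→P gives 3>0]
(B,P): NE
(B,Q): not NE [P1→C gives 7>6; P2→P gives 10>6]
(B,R): not NE [P2→P gives 10>8]
(C,P): not NE [P1→B gives 8>1]
(C,Q): not NE [P2→P gives 10>9]
(C,R): not NE [P1→B gives 6>0; P2→P gives 10>8]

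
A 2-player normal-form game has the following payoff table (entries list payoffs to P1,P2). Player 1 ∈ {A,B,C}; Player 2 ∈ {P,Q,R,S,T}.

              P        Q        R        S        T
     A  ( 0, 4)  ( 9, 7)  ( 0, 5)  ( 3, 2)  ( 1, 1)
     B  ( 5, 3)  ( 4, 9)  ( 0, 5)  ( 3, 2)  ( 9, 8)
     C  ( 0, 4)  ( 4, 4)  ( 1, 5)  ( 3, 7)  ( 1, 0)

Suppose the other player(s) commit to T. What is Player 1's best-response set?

u_1(A vs T) = 1
u_1(B vs T) = 9
u_1(C vs T) = 1
max payoff 9 at {B}

P1 best: {B}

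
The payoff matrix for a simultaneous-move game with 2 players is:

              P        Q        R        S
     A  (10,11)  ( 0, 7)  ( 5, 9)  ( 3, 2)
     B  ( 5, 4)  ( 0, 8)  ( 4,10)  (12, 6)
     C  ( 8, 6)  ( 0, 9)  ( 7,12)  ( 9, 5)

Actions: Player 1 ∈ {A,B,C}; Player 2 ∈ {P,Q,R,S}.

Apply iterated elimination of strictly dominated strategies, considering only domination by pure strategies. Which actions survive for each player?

P2 drop Q (R beats it: A:9>7 B:10>8 C:12>9)
P2 drop S (R beats it: A:9>2 B:10>6 C:12>5)
P1 drop B (A beats it: P:10>5 R:5>4)
P1→{A,C} P2→{P,R}

IESDS → P1:{A,C} P2:{P,R}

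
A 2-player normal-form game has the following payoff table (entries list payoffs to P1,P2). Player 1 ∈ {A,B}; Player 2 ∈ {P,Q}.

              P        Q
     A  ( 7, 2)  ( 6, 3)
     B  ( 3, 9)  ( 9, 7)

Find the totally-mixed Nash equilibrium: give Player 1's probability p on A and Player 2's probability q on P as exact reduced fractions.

P1 mixes 2/3 on A; P2 mixes 3/7 on P

P1 indiff ⇒ q·7+(1-q)·6 = q·3+(1-q)·9 ⇒ q(4) = (1-q)(3) ⇒ q = 3/7
P2 indiff ⇒ p·2+(1-p)·9 = p·3+(1-p)·7 ⇒ p(-1) = (1-p)(-2) ⇒ p = 2/3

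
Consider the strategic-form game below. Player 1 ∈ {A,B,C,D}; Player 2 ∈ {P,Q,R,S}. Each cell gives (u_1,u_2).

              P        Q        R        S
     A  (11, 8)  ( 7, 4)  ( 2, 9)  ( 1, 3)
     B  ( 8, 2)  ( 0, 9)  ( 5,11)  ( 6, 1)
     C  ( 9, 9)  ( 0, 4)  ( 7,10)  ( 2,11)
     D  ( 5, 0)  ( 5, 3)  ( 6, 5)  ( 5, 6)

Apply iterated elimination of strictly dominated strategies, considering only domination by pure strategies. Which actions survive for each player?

Remaining: P1:{B,C,D} P2:{R,S}

P2 drop P (R beats it: A:9>8 B:11>2 C:10>9 D:5>0)
P2 drop Q (R beats it: A:9>4 B:11>9 C:10>4 D:5>3)
P1 drop A (B beats it: R:5>2 S:6>1)
P1→{B,C,D} P2→{R,S}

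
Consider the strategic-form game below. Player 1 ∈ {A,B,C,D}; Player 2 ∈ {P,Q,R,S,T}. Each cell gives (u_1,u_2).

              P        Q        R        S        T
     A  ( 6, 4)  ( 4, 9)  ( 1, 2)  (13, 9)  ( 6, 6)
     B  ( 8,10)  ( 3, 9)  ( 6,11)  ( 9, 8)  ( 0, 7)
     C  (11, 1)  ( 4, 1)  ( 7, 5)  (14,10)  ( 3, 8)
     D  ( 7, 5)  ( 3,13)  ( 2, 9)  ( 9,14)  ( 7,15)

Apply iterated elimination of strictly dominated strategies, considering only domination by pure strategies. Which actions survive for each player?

P1 drop B (C beats it: P:11>8 Q:4>3 R:7>6 S:14>9 T:3>0)
P2 drop P (S beats it: A:9>4 C:10>1 D:14>5)
P2 drop R (S beats it: A:9>2 C:10>5 D:14>9)
P1→{A,C,D} P2→{Q,S,T}

Remaining: P1:{A,C,D} P2:{Q,S,T}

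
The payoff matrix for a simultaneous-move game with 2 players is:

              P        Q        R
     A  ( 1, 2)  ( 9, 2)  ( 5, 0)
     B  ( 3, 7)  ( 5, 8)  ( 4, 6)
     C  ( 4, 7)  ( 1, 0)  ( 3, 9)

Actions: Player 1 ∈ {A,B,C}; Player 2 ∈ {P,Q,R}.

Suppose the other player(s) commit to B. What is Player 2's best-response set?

argmax u_2 = {Q}

u_2(P vs B) = 7
u_2(Q vs B) = 8
u_2(R vs B) = 6
max payoff 8 at {Q}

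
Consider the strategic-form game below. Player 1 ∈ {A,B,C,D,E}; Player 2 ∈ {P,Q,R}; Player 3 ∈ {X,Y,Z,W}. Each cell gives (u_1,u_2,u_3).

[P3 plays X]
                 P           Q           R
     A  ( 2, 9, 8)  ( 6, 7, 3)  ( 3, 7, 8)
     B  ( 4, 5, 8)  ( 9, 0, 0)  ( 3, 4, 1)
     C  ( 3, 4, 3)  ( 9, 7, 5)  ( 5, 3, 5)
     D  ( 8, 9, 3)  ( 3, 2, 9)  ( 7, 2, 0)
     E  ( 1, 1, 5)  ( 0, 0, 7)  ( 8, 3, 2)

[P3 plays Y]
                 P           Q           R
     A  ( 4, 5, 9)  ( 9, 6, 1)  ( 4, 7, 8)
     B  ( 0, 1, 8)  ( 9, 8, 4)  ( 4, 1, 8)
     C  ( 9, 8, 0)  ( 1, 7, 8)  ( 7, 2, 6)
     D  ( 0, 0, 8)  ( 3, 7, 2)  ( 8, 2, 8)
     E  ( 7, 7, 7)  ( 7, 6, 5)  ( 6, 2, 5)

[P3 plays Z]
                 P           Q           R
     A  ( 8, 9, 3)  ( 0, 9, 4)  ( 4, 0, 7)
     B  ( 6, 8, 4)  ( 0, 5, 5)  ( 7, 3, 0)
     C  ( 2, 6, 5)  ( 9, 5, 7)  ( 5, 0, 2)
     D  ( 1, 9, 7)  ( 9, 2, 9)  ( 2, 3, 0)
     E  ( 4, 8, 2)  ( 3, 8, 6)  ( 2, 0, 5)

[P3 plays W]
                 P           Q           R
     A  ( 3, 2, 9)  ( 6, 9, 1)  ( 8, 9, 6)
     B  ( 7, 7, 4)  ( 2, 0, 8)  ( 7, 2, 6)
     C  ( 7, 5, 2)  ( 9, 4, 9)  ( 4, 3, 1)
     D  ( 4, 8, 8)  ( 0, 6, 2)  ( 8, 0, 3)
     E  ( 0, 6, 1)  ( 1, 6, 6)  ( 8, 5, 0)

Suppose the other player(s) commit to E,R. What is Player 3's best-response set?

BR_3 = {Y,Z}

u_3(X vs E,R) = 2
u_3(Y vs E,R) = 5
u_3(Z vs E,R) = 5
u_3(W vs E,R) = 0
max payoff 5 at {Y,Z}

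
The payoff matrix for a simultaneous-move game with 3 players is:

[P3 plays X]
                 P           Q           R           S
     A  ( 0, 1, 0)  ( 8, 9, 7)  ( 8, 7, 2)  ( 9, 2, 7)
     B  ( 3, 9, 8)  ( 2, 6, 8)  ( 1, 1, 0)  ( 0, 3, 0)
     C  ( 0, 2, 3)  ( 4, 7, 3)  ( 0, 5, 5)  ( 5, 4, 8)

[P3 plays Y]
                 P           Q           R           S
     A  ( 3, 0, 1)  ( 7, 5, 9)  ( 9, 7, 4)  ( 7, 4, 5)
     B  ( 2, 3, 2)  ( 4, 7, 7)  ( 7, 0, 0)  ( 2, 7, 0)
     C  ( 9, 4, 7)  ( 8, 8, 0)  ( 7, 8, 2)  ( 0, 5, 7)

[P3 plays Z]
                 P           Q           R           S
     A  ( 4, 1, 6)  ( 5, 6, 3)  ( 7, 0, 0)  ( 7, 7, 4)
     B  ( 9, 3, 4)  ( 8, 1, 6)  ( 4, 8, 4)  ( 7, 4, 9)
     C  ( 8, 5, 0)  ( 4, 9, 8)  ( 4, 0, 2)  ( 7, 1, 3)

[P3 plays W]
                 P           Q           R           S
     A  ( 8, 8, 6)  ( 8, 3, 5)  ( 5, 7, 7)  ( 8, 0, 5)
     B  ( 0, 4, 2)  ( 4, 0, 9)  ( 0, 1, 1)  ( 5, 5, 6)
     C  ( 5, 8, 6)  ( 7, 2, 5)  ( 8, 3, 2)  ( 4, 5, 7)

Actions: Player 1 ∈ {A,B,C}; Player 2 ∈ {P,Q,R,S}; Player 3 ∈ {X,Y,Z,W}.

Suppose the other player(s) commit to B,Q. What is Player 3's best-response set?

argmax u_3 = {W}

u_3(X vs B,Q) = 8
u_3(Y vs B,Q) = 7
u_3(Z vs B,Q) = 6
u_3(W vs B,Q) = 9
max payoff 9 at {W}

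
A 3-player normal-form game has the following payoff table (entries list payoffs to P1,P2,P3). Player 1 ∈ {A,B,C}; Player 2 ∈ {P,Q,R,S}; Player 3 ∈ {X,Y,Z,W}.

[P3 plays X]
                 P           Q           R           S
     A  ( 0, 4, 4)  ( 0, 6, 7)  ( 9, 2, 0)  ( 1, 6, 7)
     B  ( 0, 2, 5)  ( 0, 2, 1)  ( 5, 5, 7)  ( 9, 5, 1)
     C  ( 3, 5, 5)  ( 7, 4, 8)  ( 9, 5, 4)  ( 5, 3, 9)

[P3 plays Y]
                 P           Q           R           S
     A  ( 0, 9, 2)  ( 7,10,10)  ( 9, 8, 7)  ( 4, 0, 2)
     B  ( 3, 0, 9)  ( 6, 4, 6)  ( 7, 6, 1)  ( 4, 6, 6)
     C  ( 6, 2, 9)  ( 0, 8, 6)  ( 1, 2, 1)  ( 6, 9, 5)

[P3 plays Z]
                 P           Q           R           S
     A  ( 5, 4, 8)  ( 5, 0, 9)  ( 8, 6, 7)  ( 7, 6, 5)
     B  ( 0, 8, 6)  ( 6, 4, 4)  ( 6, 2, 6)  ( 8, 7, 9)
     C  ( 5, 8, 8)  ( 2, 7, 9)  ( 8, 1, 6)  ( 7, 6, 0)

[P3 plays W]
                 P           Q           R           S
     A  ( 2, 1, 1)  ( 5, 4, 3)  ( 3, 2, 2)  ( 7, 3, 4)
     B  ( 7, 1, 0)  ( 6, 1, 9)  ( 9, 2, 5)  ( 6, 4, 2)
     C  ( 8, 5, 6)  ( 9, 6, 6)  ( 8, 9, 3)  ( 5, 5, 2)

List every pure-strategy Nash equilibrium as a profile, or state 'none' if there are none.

PSNE = {(A,Q,Y), (A,R,Z)}

(A,P,X): not NE [P1→C gives 3>0; P2→S gives 6>4; P3→Z gives 8>4]
(A,P,Y): not NE [P1→C gives 6>0; P2→Q gives 10>9; P3→Z gives 8>2]
(A,P,Z): not NE [P2→S gives 6>4]
(A,P,W): not NE [P1→C gives 8>2; P2→Q gives 4>1; P3→Z gives 8>1]
(A,Q,X): not NE [P1→C gives 7>0; P3→Y gives 10>7]
(A,Q,Y): NE
(A,Q,Z): not NE [P1→B gives 6>5; P2→S gives 6>0; P3→Y gives 10>9]
(A,Q,W): not NE [P1→C gives 9>5; P3→Y gives 10>3]
(A,R,X): not NE [P2→S gives 6>2; P3→Z gives 7>0]
(A,R,Y): not NE [P2→Q gives 10>8]
(A,R,Z): NE
(A,R,W): not NE [P1→B gives 9>3; P2→Q gives 4>2; P3→Z gives 7>2]
(A,S,X): not NE [P1→B gives 9>1]
(A,S,Y): not NE [P1→C gives 6>4; P2→Q gives 10>0; P3→X gives 7>2]
(A,S,Z): not NE [P1→B gives 8>7; P3→X gives 7>5]
(A,S,W): not NE [P2→Q gives 4>3; P3→X gives 7>4]
(B,P,X): not NE [P1→C gives 3>0; P2→S gives 5>2; P3→Y gives 9>5]
(B,P,Y): not NE [P1→C gives 6>3; P2→S gives 6>0]
(B,P,Z): not NE [P1→C gives 5>0; P3→Y gives 9>6]
(B,P,W): not NE [P1→C gives 8>7; P2→S gives 4>1; P3→Y gives 9>0]
(B,Q,X): not NE [P1→C gives 7>0; P2→S gives 5>2; P3→W gives 9>1]
(B,Q,Y): not NE [P1→A gives 7>6; P2→S gives 6>4; P3→W gives 9>6]
(B,Q,Z): not NE [P2→P gives 8>4; P3→W gives 9>4]
(B,Q,W): not NE [P1→C gives 9>6; P2→S gives 4>1]
(B,R,X): not NE [P1→C gives 9>5]
(B,R,Y): not NE [P1→A gives 9>7; P3→X gives 7>1]
(B,R,Z): not NE [P1→C gives 8>6; P2→P gives 8>2; P3→X gives 7>6]
(B,R,W): not NE [P2→S gives 4>2; P3→X gives 7>5]
(B,S,X): not NE [P3→Z gives 9>1]
(B,S,Y): not NE [P1→C gives 6>4; P3→Z gives 9>6]
(B,S,Z): not NE [P2→P gives 8>7]
(B,S,W): not NE [P1→A gives 7>6; P3→Z gives 9>2]
(C,P,X): not NE [P3→Y gives 9>5]
(C,P,Y): not NE [P2→S gives 9>2]
(C,P,Z): not NE [P3→Y gives 9>8]
(C,P,W): not NE [P2→R gives 9>5; P3→Y gives 9>6]
(C,Q,X): not NE [P2→R gives 5>4; P3→Z gives 9>8]
(C,Q,Y): not NE [P1→A gives 7>0; P2→S gives 9>8; P3→Z gives 9>6]
(C,Q,Z): not NE [P1→B gives 6>2; P2→P gives 8>7]
(C,Q,W): not NE [P2→R gives 9>6; P3→Z gives 9>6]
(C,R,X): not NE [P3→Z gives 6>4]
(C,R,Y): not NE [P1→A gives 9>1; P2→S gives 9>2; P3→Z gives 6>1]
(C,R,Z): not NE [P2→P gives 8>1]
(C,R,W): not NE [P1→B gives 9>8; P3→Z gives 6>3]
(C,S,X): not NE [P1→B gives 9>5; P2→R gives 5>3]
(C,S,Y): not NE [P3→X gives 9>5]
(C,S,Z): not NE [P1→B gives 8>7; P2→P gives 8>6; P3→X gives 9>0]
(C,S,W): not NE [P1→A gives 7>5; P2→R gives 9>5; P3→X gives 9>2]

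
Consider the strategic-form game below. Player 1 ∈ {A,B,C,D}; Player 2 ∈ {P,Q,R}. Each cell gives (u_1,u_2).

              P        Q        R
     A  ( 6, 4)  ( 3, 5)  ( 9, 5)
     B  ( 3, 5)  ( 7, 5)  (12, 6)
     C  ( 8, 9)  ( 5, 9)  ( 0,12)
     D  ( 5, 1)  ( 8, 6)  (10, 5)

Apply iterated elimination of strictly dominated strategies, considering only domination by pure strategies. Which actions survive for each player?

Survivors P1:{B,D} P2:{Q,R}

P2 drop P (R beats it: A:5>4 B:6>5 C:12>9 D:5>1)
P1 drop A (B beats it: Q:7>3 R:12>9)
P1 drop C (B beats it: Q:7>5 R:12>0)
P1→{B,D} P2→{Q,R}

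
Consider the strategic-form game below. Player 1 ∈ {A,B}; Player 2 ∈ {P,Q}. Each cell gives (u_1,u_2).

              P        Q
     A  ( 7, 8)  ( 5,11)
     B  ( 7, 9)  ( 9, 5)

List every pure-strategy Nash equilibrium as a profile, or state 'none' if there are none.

NE set: (B,P)

(A,P): not NE [P2→Q gives 11>8]
(A,Q): not NE [P1→B gives 9>5]
(B,P): NE
(B,Q): not NE [P2→P gives 9>5]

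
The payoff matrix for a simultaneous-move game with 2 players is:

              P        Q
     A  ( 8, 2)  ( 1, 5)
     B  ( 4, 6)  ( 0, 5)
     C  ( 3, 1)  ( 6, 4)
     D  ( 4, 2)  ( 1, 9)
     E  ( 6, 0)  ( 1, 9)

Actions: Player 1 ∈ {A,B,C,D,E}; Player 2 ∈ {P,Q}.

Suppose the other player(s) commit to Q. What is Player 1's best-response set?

u_1(A vs Q) = 1
u_1(B vs Q) = 0
u_1(C vs Q) = 6
u_1(D vs Q) = 1
u_1(E vs Q) = 1
max payoff 6 at {C}

BR_1 = {C}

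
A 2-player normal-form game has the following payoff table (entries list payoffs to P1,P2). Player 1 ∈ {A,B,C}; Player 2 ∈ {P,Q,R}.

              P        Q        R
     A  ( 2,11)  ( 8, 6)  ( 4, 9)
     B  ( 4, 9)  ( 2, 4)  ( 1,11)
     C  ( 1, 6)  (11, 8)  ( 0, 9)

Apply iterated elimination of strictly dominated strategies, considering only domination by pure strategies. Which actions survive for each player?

IESDS → P1:{A,B} P2:{P,R}

P2 drop Q (R beats it: A:9>6 B:11>4 C:9>8)
P1 drop C (A beats it: P:2>1 R:4>0)
P1→{A,B} P2→{P,R}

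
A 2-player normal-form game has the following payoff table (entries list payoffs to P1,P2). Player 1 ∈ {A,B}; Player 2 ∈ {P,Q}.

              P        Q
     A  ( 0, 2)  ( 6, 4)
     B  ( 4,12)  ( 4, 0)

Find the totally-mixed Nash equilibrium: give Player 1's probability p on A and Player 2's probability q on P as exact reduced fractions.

P1 indiff ⇒ q·0+(1-q)·6 = q·4+(1-q)·4 ⇒ q(-4) = (1-q)(-2) ⇒ q = 1/3
P2 indiff ⇒ p·2+(1-p)·12 = p·4+(1-p)·0 ⇒ p(-2) = (1-p)(-12) ⇒ p = 6/7

p=6/7, q=1/3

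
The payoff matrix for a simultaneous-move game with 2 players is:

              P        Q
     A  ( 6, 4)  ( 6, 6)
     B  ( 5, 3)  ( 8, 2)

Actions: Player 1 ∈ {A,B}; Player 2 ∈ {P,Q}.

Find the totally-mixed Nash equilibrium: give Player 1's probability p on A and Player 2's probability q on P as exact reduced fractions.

(p,q) = (1/3, 2/3)

P1 indiff ⇒ q·6+(1-q)·6 = q·5+(1-q)·8 ⇒ q(1) = (1-q)(2) ⇒ q = 2/3
P2 indiff ⇒ p·4+(1-p)·3 = p·6+(1-p)·2 ⇒ p(-2) = (1-p)(-1) ⇒ p = 1/3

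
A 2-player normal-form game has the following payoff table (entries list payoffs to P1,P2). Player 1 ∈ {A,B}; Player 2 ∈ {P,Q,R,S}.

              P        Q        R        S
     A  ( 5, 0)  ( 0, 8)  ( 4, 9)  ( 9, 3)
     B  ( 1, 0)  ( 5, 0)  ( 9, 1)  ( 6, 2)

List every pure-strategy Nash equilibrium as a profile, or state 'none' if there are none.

(A,P): not NE [P2→R gives 9>0]
(A,Q): not NE [P1→B gives 5>0; P2→R gives 9>8]
(A,R): not NE [P1→B gives 9>4]
(A,S): not NE [P2→R gives 9>3]
(B,P): not NE [P1→A gives 5>1; P2→S gives 2>0]
(B,Q): not NE [P2→S gives 2>0]
(B,R): not NE [P2→S gives 2>1]
(B,S): not NE [P1→A gives 9>6]

No pure NE.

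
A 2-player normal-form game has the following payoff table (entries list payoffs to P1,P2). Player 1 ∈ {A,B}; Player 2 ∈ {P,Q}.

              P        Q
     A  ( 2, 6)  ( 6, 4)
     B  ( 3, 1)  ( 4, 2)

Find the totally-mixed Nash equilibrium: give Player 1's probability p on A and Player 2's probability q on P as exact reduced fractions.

P1 mixes 1/3 on A; P2 mixes 2/3 on P

P1 indiff ⇒ q·2+(1-q)·6 = q·3+(1-q)·4 ⇒ q(-1) = (1-q)(-2) ⇒ q = 2/3
P2 indiff ⇒ p·6+(1-p)·1 = p·4+(1-p)·2 ⇒ p(2) = (1-p)(1) ⇒ p = 1/3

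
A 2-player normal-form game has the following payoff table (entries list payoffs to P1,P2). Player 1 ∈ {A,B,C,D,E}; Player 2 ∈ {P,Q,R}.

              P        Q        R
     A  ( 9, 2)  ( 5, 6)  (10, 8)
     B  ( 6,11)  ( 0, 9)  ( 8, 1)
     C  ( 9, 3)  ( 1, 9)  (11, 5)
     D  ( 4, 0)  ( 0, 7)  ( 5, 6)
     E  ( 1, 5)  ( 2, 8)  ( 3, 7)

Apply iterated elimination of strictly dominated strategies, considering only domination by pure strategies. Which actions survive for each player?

P1 drop B (A beats it: P:9>6 Q:5>0 R:10>8)
P1 drop D (A beats it: P:9>4 Q:5>0 R:10>5)
P1 drop E (A beats it: P:9>1 Q:5>2 R:10>3)
P2 drop P (Q beats it: A:6>2 C:9>3)
P1→{A,C} P2→{Q,R}

Remaining: P1:{A,C} P2:{Q,R}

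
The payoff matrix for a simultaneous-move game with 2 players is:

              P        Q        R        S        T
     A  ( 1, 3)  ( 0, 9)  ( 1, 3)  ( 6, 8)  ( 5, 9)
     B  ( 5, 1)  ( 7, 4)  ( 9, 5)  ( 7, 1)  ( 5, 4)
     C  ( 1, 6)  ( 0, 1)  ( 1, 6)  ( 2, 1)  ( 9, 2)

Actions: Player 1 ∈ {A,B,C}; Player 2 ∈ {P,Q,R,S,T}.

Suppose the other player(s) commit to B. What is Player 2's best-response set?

P2 best: {R}

u_2(P vs B) = 1
u_2(Q vs B) = 4
u_2(R vs B) = 5
u_2(S vs B) = 1
u_2(T vs B) = 4
max payoff 5 at {R}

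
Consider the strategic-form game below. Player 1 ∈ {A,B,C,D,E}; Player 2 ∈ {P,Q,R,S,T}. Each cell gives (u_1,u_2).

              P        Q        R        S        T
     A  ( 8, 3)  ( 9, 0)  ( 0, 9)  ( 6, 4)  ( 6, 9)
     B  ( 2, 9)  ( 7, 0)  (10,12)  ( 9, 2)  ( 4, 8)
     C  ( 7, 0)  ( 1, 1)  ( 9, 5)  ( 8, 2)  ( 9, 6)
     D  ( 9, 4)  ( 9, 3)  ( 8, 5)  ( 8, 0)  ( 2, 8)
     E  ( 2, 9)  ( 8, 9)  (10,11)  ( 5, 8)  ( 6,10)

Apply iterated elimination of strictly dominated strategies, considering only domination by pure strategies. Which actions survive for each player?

Remaining: P1:{B,C,E} P2:{R,T}

P2 drop P (R beats it: A:9>3 B:12>9 C:5>0 D:5>4 E:11>9)
P2 drop Q (R beats it: A:9>0 B:12>0 C:5>1 D:5>3 E:11>9)
P1 drop A (C beats it: R:9>0 S:8>6 T:9>6)
P1 drop D (B beats it: R:10>8 S:9>8 T:4>2)
P2 drop S (R beats it: B:12>2 C:5>2 E:11>8)
P1→{B,C,E} P2→{R,T}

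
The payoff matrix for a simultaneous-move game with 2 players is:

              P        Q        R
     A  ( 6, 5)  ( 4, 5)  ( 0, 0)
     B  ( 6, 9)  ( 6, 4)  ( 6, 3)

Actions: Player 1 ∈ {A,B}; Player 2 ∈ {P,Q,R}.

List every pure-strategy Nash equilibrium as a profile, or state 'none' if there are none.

(A,P): NE
(A,Q): not NE [P1→B gives 6>4]
(A,R): not NE [P1→B gives 6>0; P2→Q gives 5>0]
(B,P): NE
(B,Q): not NE [P2→P gives 9>4]
(B,R): not NE [P2→P gives 9>3]

PSNE = {(A,P), (B,P)}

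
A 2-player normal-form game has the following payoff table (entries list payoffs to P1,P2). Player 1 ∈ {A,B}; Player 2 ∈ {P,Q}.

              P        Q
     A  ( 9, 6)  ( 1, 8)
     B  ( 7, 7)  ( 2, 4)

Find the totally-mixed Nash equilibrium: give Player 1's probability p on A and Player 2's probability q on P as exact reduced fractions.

P1 indiff ⇒ q·9+(1-q)·1 = q·7+(1-q)·2 ⇒ q(2) = (1-q)(1) ⇒ q = 1/3
P2 indiff ⇒ p·6+(1-p)·7 = p·8+(1-p)·4 ⇒ p(-2) = (1-p)(-3) ⇒ p = 3/5

p=3/5, q=1/3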